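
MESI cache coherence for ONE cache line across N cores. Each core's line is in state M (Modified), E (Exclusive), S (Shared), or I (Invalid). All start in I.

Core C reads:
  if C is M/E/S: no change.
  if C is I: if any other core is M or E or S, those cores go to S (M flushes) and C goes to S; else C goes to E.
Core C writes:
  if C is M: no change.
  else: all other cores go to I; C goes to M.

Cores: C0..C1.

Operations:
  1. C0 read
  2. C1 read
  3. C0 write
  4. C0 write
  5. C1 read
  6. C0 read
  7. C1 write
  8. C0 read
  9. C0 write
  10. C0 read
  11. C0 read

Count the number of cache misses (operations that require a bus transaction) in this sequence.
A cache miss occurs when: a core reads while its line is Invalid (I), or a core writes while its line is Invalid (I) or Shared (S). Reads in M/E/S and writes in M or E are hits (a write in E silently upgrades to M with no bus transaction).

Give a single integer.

Op 1: C0 read [C0 read from I: no other sharers -> C0=E (exclusive)] -> [E,I] [MISS #1: read from I]
Op 2: C1 read [C1 read from I: others=['C0=E'] -> C1=S, others downsized to S] -> [S,S] [MISS #2: read from I]
Op 3: C0 write [C0 write: invalidate ['C1=S'] -> C0=M] -> [M,I] [MISS #3: write from S]
Op 4: C0 write [C0 write: already M (modified), no change] -> [M,I] [hit: write from M]
Op 5: C1 read [C1 read from I: others=['C0=M'] -> C1=S, others downsized to S] -> [S,S] [MISS #4: read from I]
Op 6: C0 read [C0 read: already in S, no change] -> [S,S] [hit: read from S]
Op 7: C1 write [C1 write: invalidate ['C0=S'] -> C1=M] -> [I,M] [MISS #5: write from S]
Op 8: C0 read [C0 read from I: others=['C1=M'] -> C0=S, others downsized to S] -> [S,S] [MISS #6: read from I]
Op 9: C0 write [C0 write: invalidate ['C1=S'] -> C0=M] -> [M,I] [MISS #7: write from S]
Op 10: C0 read [C0 read: already in M, no change] -> [M,I] [hit: read from M]
Op 11: C0 read [C0 read: already in M, no change] -> [M,I] [hit: read from M]

Answer: 7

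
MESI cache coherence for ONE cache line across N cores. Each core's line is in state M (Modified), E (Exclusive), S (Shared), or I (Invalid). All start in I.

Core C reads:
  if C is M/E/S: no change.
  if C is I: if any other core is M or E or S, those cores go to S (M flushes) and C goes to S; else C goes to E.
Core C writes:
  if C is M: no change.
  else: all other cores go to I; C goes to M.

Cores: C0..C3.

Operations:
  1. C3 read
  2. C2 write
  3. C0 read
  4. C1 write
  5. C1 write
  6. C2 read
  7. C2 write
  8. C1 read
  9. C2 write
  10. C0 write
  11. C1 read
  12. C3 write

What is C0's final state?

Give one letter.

Answer: I

Derivation:
Op 1: C3 read [C3 read from I: no other sharers -> C3=E (exclusive)] -> [I,I,I,E]
Op 2: C2 write [C2 write: invalidate ['C3=E'] -> C2=M] -> [I,I,M,I]
Op 3: C0 read [C0 read from I: others=['C2=M'] -> C0=S, others downsized to S] -> [S,I,S,I]
Op 4: C1 write [C1 write: invalidate ['C0=S', 'C2=S'] -> C1=M] -> [I,M,I,I]
Op 5: C1 write [C1 write: already M (modified), no change] -> [I,M,I,I]
Op 6: C2 read [C2 read from I: others=['C1=M'] -> C2=S, others downsized to S] -> [I,S,S,I]
Op 7: C2 write [C2 write: invalidate ['C1=S'] -> C2=M] -> [I,I,M,I]
Op 8: C1 read [C1 read from I: others=['C2=M'] -> C1=S, others downsized to S] -> [I,S,S,I]
Op 9: C2 write [C2 write: invalidate ['C1=S'] -> C2=M] -> [I,I,M,I]
Op 10: C0 write [C0 write: invalidate ['C2=M'] -> C0=M] -> [M,I,I,I]
Op 11: C1 read [C1 read from I: others=['C0=M'] -> C1=S, others downsized to S] -> [S,S,I,I]
Op 12: C3 write [C3 write: invalidate ['C0=S', 'C1=S'] -> C3=M] -> [I,I,I,M]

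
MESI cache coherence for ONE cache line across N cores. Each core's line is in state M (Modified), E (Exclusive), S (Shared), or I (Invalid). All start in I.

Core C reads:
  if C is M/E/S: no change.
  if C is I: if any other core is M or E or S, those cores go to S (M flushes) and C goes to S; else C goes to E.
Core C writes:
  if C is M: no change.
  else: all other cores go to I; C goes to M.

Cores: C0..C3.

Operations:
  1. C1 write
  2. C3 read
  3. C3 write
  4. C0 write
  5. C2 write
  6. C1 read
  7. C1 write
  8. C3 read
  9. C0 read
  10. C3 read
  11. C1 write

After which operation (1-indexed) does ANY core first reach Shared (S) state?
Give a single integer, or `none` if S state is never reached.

Answer: 2

Derivation:
Op 1: C1 write [C1 write: invalidate none -> C1=M] -> [I,M,I,I]
Op 2: C3 read [C3 read from I: others=['C1=M'] -> C3=S, others downsized to S] -> [I,S,I,S]
  -> First S state at op 2; remaining ops need not be traced.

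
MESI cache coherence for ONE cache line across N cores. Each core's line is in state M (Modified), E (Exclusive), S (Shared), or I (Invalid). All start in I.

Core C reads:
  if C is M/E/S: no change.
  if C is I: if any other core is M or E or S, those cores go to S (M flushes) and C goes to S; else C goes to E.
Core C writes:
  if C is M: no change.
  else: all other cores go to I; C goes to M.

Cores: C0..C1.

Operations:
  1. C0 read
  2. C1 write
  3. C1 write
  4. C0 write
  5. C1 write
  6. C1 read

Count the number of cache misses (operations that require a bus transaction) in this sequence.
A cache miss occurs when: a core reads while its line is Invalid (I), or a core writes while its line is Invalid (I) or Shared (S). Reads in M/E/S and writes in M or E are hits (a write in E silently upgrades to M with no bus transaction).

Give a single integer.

Op 1: C0 read [C0 read from I: no other sharers -> C0=E (exclusive)] -> [E,I] [MISS #1: read from I]
Op 2: C1 write [C1 write: invalidate ['C0=E'] -> C1=M] -> [I,M] [MISS #2: write from I]
Op 3: C1 write [C1 write: already M (modified), no change] -> [I,M] [hit: write from M]
Op 4: C0 write [C0 write: invalidate ['C1=M'] -> C0=M] -> [M,I] [MISS #3: write from I]
Op 5: C1 write [C1 write: invalidate ['C0=M'] -> C1=M] -> [I,M] [MISS #4: write from I]
Op 6: C1 read [C1 read: already in M, no change] -> [I,M] [hit: read from M]

Answer: 4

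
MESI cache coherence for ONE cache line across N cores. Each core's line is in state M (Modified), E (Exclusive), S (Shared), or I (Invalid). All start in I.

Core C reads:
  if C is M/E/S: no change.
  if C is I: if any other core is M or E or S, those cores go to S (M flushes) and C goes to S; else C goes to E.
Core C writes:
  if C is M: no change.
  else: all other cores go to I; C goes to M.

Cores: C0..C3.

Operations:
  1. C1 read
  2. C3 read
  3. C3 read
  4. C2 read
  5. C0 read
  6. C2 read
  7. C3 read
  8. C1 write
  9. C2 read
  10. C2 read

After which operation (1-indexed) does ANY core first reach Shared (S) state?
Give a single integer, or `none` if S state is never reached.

Op 1: C1 read [C1 read from I: no other sharers -> C1=E (exclusive)] -> [I,E,I,I]
Op 2: C3 read [C3 read from I: others=['C1=E'] -> C3=S, others downsized to S] -> [I,S,I,S]
  -> First S state at op 2; remaining ops need not be traced.

Answer: 2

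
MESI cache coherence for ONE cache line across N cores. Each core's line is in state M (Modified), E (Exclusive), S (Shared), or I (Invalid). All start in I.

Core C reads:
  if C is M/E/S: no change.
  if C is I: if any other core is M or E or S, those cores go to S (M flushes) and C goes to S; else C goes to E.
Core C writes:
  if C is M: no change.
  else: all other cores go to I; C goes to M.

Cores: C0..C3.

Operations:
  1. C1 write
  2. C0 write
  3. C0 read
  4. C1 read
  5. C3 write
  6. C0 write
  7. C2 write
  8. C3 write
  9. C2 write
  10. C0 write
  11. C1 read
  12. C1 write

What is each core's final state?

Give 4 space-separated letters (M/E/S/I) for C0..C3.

Answer: I M I I

Derivation:
Op 1: C1 write [C1 write: invalidate none -> C1=M] -> [I,M,I,I]
Op 2: C0 write [C0 write: invalidate ['C1=M'] -> C0=M] -> [M,I,I,I]
Op 3: C0 read [C0 read: already in M, no change] -> [M,I,I,I]
Op 4: C1 read [C1 read from I: others=['C0=M'] -> C1=S, others downsized to S] -> [S,S,I,I]
Op 5: C3 write [C3 write: invalidate ['C0=S', 'C1=S'] -> C3=M] -> [I,I,I,M]
Op 6: C0 write [C0 write: invalidate ['C3=M'] -> C0=M] -> [M,I,I,I]
Op 7: C2 write [C2 write: invalidate ['C0=M'] -> C2=M] -> [I,I,M,I]
Op 8: C3 write [C3 write: invalidate ['C2=M'] -> C3=M] -> [I,I,I,M]
Op 9: C2 write [C2 write: invalidate ['C3=M'] -> C2=M] -> [I,I,M,I]
Op 10: C0 write [C0 write: invalidate ['C2=M'] -> C0=M] -> [M,I,I,I]
Op 11: C1 read [C1 read from I: others=['C0=M'] -> C1=S, others downsized to S] -> [S,S,I,I]
Op 12: C1 write [C1 write: invalidate ['C0=S'] -> C1=M] -> [I,M,I,I]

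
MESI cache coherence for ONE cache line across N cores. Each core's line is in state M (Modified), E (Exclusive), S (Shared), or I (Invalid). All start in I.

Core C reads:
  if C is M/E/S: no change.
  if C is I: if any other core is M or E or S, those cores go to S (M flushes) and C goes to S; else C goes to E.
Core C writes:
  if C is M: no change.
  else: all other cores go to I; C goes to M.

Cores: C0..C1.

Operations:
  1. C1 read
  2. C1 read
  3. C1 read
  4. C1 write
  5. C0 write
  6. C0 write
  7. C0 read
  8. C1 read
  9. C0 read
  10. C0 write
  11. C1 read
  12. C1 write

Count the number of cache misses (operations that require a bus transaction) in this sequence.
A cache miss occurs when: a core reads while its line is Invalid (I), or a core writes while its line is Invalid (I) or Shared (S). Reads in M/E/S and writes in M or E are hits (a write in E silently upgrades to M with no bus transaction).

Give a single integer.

Op 1: C1 read [C1 read from I: no other sharers -> C1=E (exclusive)] -> [I,E] [MISS #1: read from I]
Op 2: C1 read [C1 read: already in E, no change] -> [I,E] [hit: read from E]
Op 3: C1 read [C1 read: already in E, no change] -> [I,E] [hit: read from E]
Op 4: C1 write [C1 write: invalidate none -> C1=M] -> [I,M] [hit: write from E is a silent E->M upgrade, no bus transaction]
Op 5: C0 write [C0 write: invalidate ['C1=M'] -> C0=M] -> [M,I] [MISS #2: write from I]
Op 6: C0 write [C0 write: already M (modified), no change] -> [M,I] [hit: write from M]
Op 7: C0 read [C0 read: already in M, no change] -> [M,I] [hit: read from M]
Op 8: C1 read [C1 read from I: others=['C0=M'] -> C1=S, others downsized to S] -> [S,S] [MISS #3: read from I]
Op 9: C0 read [C0 read: already in S, no change] -> [S,S] [hit: read from S]
Op 10: C0 write [C0 write: invalidate ['C1=S'] -> C0=M] -> [M,I] [MISS #4: write from S]
Op 11: C1 read [C1 read from I: others=['C0=M'] -> C1=S, others downsized to S] -> [S,S] [MISS #5: read from I]
Op 12: C1 write [C1 write: invalidate ['C0=S'] -> C1=M] -> [I,M] [MISS #6: write from S]

Answer: 6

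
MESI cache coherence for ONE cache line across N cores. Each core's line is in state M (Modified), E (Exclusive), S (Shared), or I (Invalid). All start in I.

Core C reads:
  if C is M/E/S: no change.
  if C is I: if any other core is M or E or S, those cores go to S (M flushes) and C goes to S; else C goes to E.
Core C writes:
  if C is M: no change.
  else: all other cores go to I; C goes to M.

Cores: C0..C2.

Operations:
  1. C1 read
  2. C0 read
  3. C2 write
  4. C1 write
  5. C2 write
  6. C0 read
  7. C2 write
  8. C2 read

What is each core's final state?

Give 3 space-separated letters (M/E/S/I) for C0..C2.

Op 1: C1 read [C1 read from I: no other sharers -> C1=E (exclusive)] -> [I,E,I]
Op 2: C0 read [C0 read from I: others=['C1=E'] -> C0=S, others downsized to S] -> [S,S,I]
Op 3: C2 write [C2 write: invalidate ['C0=S', 'C1=S'] -> C2=M] -> [I,I,M]
Op 4: C1 write [C1 write: invalidate ['C2=M'] -> C1=M] -> [I,M,I]
Op 5: C2 write [C2 write: invalidate ['C1=M'] -> C2=M] -> [I,I,M]
Op 6: C0 read [C0 read from I: others=['C2=M'] -> C0=S, others downsized to S] -> [S,I,S]
Op 7: C2 write [C2 write: invalidate ['C0=S'] -> C2=M] -> [I,I,M]
Op 8: C2 read [C2 read: already in M, no change] -> [I,I,M]

Answer: I I M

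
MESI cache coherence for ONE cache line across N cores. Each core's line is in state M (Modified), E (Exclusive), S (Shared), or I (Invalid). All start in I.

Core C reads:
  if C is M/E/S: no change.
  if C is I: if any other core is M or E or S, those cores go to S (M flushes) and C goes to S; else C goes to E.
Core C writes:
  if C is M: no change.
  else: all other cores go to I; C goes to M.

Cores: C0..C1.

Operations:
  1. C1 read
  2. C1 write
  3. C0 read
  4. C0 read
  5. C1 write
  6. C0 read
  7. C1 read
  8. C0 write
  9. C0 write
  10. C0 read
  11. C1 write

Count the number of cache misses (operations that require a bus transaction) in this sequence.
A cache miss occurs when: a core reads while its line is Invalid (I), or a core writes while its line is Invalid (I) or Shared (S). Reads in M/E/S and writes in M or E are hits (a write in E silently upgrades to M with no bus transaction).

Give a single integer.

Answer: 6

Derivation:
Op 1: C1 read [C1 read from I: no other sharers -> C1=E (exclusive)] -> [I,E] [MISS #1: read from I]
Op 2: C1 write [C1 write: invalidate none -> C1=M] -> [I,M] [hit: write from E is a silent E->M upgrade, no bus transaction]
Op 3: C0 read [C0 read from I: others=['C1=M'] -> C0=S, others downsized to S] -> [S,S] [MISS #2: read from I]
Op 4: C0 read [C0 read: already in S, no change] -> [S,S] [hit: read from S]
Op 5: C1 write [C1 write: invalidate ['C0=S'] -> C1=M] -> [I,M] [MISS #3: write from S]
Op 6: C0 read [C0 read from I: others=['C1=M'] -> C0=S, others downsized to S] -> [S,S] [MISS #4: read from I]
Op 7: C1 read [C1 read: already in S, no change] -> [S,S] [hit: read from S]
Op 8: C0 write [C0 write: invalidate ['C1=S'] -> C0=M] -> [M,I] [MISS #5: write from S]
Op 9: C0 write [C0 write: already M (modified), no change] -> [M,I] [hit: write from M]
Op 10: C0 read [C0 read: already in M, no change] -> [M,I] [hit: read from M]
Op 11: C1 write [C1 write: invalidate ['C0=M'] -> C1=M] -> [I,M] [MISS #6: write from I]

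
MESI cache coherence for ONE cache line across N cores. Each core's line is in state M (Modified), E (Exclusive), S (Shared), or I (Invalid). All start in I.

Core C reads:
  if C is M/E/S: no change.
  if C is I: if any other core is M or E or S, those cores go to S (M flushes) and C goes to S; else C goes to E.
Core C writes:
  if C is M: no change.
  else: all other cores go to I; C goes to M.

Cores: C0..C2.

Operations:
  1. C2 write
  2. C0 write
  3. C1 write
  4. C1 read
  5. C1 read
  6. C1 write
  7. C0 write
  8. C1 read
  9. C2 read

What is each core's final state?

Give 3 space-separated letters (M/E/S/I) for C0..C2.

Op 1: C2 write [C2 write: invalidate none -> C2=M] -> [I,I,M]
Op 2: C0 write [C0 write: invalidate ['C2=M'] -> C0=M] -> [M,I,I]
Op 3: C1 write [C1 write: invalidate ['C0=M'] -> C1=M] -> [I,M,I]
Op 4: C1 read [C1 read: already in M, no change] -> [I,M,I]
Op 5: C1 read [C1 read: already in M, no change] -> [I,M,I]
Op 6: C1 write [C1 write: already M (modified), no change] -> [I,M,I]
Op 7: C0 write [C0 write: invalidate ['C1=M'] -> C0=M] -> [M,I,I]
Op 8: C1 read [C1 read from I: others=['C0=M'] -> C1=S, others downsized to S] -> [S,S,I]
Op 9: C2 read [C2 read from I: others=['C0=S', 'C1=S'] -> C2=S, others downsized to S] -> [S,S,S]

Answer: S S S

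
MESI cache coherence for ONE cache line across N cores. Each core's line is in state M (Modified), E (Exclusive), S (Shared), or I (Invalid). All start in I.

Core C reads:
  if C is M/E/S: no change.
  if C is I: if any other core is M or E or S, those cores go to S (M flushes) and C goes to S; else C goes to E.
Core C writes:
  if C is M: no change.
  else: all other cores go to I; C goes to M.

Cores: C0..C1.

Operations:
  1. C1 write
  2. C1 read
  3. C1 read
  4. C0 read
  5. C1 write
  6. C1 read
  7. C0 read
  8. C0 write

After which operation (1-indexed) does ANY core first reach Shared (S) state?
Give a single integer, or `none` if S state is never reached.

Answer: 4

Derivation:
Op 1: C1 write [C1 write: invalidate none -> C1=M] -> [I,M]
Op 2: C1 read [C1 read: already in M, no change] -> [I,M]
Op 3: C1 read [C1 read: already in M, no change] -> [I,M]
Op 4: C0 read [C0 read from I: others=['C1=M'] -> C0=S, others downsized to S] -> [S,S]
  -> First S state at op 4; remaining ops need not be traced.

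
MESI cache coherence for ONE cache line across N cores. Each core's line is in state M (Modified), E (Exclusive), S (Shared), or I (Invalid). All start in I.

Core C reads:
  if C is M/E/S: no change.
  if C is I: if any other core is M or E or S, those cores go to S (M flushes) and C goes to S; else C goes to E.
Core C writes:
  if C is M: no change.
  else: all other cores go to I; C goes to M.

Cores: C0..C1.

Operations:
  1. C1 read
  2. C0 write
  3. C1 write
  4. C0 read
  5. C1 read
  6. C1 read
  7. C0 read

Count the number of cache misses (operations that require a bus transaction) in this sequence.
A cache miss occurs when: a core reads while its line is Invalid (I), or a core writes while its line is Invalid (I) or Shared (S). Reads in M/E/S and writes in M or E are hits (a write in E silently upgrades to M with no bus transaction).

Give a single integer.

Op 1: C1 read [C1 read from I: no other sharers -> C1=E (exclusive)] -> [I,E] [MISS #1: read from I]
Op 2: C0 write [C0 write: invalidate ['C1=E'] -> C0=M] -> [M,I] [MISS #2: write from I]
Op 3: C1 write [C1 write: invalidate ['C0=M'] -> C1=M] -> [I,M] [MISS #3: write from I]
Op 4: C0 read [C0 read from I: others=['C1=M'] -> C0=S, others downsized to S] -> [S,S] [MISS #4: read from I]
Op 5: C1 read [C1 read: already in S, no change] -> [S,S] [hit: read from S]
Op 6: C1 read [C1 read: already in S, no change] -> [S,S] [hit: read from S]
Op 7: C0 read [C0 read: already in S, no change] -> [S,S] [hit: read from S]

Answer: 4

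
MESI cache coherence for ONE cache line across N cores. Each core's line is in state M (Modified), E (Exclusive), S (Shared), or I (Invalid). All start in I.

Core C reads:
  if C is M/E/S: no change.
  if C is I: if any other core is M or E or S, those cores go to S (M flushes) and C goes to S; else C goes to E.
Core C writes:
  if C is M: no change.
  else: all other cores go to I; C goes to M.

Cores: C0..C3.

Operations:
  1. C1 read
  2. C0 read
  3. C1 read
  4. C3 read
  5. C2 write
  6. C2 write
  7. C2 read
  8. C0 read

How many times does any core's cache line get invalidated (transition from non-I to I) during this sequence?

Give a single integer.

Op 1: C1 read [C1 read from I: no other sharers -> C1=E (exclusive)] -> [I,E,I,I] (invalidations this op: 0; running total: 0)
Op 2: C0 read [C0 read from I: others=['C1=E'] -> C0=S, others downsized to S] -> [S,S,I,I] (invalidations this op: 0; running total: 0)
Op 3: C1 read [C1 read: already in S, no change] -> [S,S,I,I] (invalidations this op: 0; running total: 0)
Op 4: C3 read [C3 read from I: others=['C0=S', 'C1=S'] -> C3=S, others downsized to S] -> [S,S,I,S] (invalidations this op: 0; running total: 0)
Op 5: C2 write [C2 write: invalidate ['C0=S', 'C1=S', 'C3=S'] -> C2=M] -> [I,I,M,I] (invalidations this op: 3; running total: 3)
Op 6: C2 write [C2 write: already M (modified), no change] -> [I,I,M,I] (invalidations this op: 0; running total: 3)
Op 7: C2 read [C2 read: already in M, no change] -> [I,I,M,I] (invalidations this op: 0; running total: 3)
Op 8: C0 read [C0 read from I: others=['C2=M'] -> C0=S, others downsized to S] -> [S,I,S,I] (invalidations this op: 0; running total: 3)

Answer: 3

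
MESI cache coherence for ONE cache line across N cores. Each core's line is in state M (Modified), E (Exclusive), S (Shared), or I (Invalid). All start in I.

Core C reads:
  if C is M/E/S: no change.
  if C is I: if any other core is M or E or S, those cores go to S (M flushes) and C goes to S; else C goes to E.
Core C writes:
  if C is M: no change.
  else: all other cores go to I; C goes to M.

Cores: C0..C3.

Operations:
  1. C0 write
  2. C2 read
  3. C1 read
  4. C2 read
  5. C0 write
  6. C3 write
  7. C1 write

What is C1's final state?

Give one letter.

Answer: M

Derivation:
Op 1: C0 write [C0 write: invalidate none -> C0=M] -> [M,I,I,I]
Op 2: C2 read [C2 read from I: others=['C0=M'] -> C2=S, others downsized to S] -> [S,I,S,I]
Op 3: C1 read [C1 read from I: others=['C0=S', 'C2=S'] -> C1=S, others downsized to S] -> [S,S,S,I]
Op 4: C2 read [C2 read: already in S, no change] -> [S,S,S,I]
Op 5: C0 write [C0 write: invalidate ['C1=S', 'C2=S'] -> C0=M] -> [M,I,I,I]
Op 6: C3 write [C3 write: invalidate ['C0=M'] -> C3=M] -> [I,I,I,M]
Op 7: C1 write [C1 write: invalidate ['C3=M'] -> C1=M] -> [I,M,I,I]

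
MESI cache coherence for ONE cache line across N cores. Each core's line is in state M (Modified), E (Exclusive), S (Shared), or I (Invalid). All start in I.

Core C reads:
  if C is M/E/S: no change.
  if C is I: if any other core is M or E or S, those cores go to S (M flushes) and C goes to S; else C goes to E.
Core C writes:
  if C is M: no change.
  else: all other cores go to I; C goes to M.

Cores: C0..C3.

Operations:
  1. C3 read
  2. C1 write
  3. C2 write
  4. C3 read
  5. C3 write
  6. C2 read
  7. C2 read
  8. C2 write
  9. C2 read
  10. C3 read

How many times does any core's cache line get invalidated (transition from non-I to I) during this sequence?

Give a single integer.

Op 1: C3 read [C3 read from I: no other sharers -> C3=E (exclusive)] -> [I,I,I,E] (invalidations this op: 0; running total: 0)
Op 2: C1 write [C1 write: invalidate ['C3=E'] -> C1=M] -> [I,M,I,I] (invalidations this op: 1; running total: 1)
Op 3: C2 write [C2 write: invalidate ['C1=M'] -> C2=M] -> [I,I,M,I] (invalidations this op: 1; running total: 2)
Op 4: C3 read [C3 read from I: others=['C2=M'] -> C3=S, others downsized to S] -> [I,I,S,S] (invalidations this op: 0; running total: 2)
Op 5: C3 write [C3 write: invalidate ['C2=S'] -> C3=M] -> [I,I,I,M] (invalidations this op: 1; running total: 3)
Op 6: C2 read [C2 read from I: others=['C3=M'] -> C2=S, others downsized to S] -> [I,I,S,S] (invalidations this op: 0; running total: 3)
Op 7: C2 read [C2 read: already in S, no change] -> [I,I,S,S] (invalidations this op: 0; running total: 3)
Op 8: C2 write [C2 write: invalidate ['C3=S'] -> C2=M] -> [I,I,M,I] (invalidations this op: 1; running total: 4)
Op 9: C2 read [C2 read: already in M, no change] -> [I,I,M,I] (invalidations this op: 0; running total: 4)
Op 10: C3 read [C3 read from I: others=['C2=M'] -> C3=S, others downsized to S] -> [I,I,S,S] (invalidations this op: 0; running total: 4)

Answer: 4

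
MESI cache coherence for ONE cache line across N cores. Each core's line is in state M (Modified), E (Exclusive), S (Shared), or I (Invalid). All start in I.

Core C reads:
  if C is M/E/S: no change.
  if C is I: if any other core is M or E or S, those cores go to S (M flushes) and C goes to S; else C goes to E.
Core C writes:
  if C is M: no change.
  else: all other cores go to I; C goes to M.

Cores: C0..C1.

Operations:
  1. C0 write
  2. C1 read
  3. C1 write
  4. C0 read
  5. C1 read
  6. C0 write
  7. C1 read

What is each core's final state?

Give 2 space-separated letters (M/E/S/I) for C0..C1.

Op 1: C0 write [C0 write: invalidate none -> C0=M] -> [M,I]
Op 2: C1 read [C1 read from I: others=['C0=M'] -> C1=S, others downsized to S] -> [S,S]
Op 3: C1 write [C1 write: invalidate ['C0=S'] -> C1=M] -> [I,M]
Op 4: C0 read [C0 read from I: others=['C1=M'] -> C0=S, others downsized to S] -> [S,S]
Op 5: C1 read [C1 read: already in S, no change] -> [S,S]
Op 6: C0 write [C0 write: invalidate ['C1=S'] -> C0=M] -> [M,I]
Op 7: C1 read [C1 read from I: others=['C0=M'] -> C1=S, others downsized to S] -> [S,S]

Answer: S S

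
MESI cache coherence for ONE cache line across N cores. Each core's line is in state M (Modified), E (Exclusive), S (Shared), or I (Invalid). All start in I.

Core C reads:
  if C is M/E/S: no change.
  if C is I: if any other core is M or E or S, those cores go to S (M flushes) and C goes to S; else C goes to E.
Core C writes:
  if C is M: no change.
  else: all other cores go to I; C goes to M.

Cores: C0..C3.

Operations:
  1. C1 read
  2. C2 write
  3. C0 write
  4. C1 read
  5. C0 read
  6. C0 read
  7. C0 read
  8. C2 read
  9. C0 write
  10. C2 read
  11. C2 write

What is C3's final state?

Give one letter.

Op 1: C1 read [C1 read from I: no other sharers -> C1=E (exclusive)] -> [I,E,I,I]
Op 2: C2 write [C2 write: invalidate ['C1=E'] -> C2=M] -> [I,I,M,I]
Op 3: C0 write [C0 write: invalidate ['C2=M'] -> C0=M] -> [M,I,I,I]
Op 4: C1 read [C1 read from I: others=['C0=M'] -> C1=S, others downsized to S] -> [S,S,I,I]
Op 5: C0 read [C0 read: already in S, no change] -> [S,S,I,I]
Op 6: C0 read [C0 read: already in S, no change] -> [S,S,I,I]
Op 7: C0 read [C0 read: already in S, no change] -> [S,S,I,I]
Op 8: C2 read [C2 read from I: others=['C0=S', 'C1=S'] -> C2=S, others downsized to S] -> [S,S,S,I]
Op 9: C0 write [C0 write: invalidate ['C1=S', 'C2=S'] -> C0=M] -> [M,I,I,I]
Op 10: C2 read [C2 read from I: others=['C0=M'] -> C2=S, others downsized to S] -> [S,I,S,I]
Op 11: C2 write [C2 write: invalidate ['C0=S'] -> C2=M] -> [I,I,M,I]

Answer: I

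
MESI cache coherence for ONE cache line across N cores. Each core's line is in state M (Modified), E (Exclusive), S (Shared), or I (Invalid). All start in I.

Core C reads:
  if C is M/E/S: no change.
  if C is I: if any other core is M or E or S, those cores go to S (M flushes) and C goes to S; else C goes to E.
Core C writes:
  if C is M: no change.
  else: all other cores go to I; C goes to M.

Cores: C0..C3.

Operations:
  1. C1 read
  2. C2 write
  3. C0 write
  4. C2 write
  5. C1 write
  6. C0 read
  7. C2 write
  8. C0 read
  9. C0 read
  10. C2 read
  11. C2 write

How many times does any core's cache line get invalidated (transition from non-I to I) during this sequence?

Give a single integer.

Answer: 7

Derivation:
Op 1: C1 read [C1 read from I: no other sharers -> C1=E (exclusive)] -> [I,E,I,I] (invalidations this op: 0; running total: 0)
Op 2: C2 write [C2 write: invalidate ['C1=E'] -> C2=M] -> [I,I,M,I] (invalidations this op: 1; running total: 1)
Op 3: C0 write [C0 write: invalidate ['C2=M'] -> C0=M] -> [M,I,I,I] (invalidations this op: 1; running total: 2)
Op 4: C2 write [C2 write: invalidate ['C0=M'] -> C2=M] -> [I,I,M,I] (invalidations this op: 1; running total: 3)
Op 5: C1 write [C1 write: invalidate ['C2=M'] -> C1=M] -> [I,M,I,I] (invalidations this op: 1; running total: 4)
Op 6: C0 read [C0 read from I: others=['C1=M'] -> C0=S, others downsized to S] -> [S,S,I,I] (invalidations this op: 0; running total: 4)
Op 7: C2 write [C2 write: invalidate ['C0=S', 'C1=S'] -> C2=M] -> [I,I,M,I] (invalidations this op: 2; running total: 6)
Op 8: C0 read [C0 read from I: others=['C2=M'] -> C0=S, others downsized to S] -> [S,I,S,I] (invalidations this op: 0; running total: 6)
Op 9: C0 read [C0 read: already in S, no change] -> [S,I,S,I] (invalidations this op: 0; running total: 6)
Op 10: C2 read [C2 read: already in S, no change] -> [S,I,S,I] (invalidations this op: 0; running total: 6)
Op 11: C2 write [C2 write: invalidate ['C0=S'] -> C2=M] -> [I,I,M,I] (invalidations this op: 1; running total: 7)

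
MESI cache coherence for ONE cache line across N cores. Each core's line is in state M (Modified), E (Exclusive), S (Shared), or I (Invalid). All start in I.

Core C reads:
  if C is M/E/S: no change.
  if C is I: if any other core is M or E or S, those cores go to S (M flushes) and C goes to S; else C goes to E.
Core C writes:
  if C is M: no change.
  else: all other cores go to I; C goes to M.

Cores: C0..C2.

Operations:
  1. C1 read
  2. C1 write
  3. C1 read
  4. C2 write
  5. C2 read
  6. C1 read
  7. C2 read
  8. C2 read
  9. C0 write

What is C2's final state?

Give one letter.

Answer: I

Derivation:
Op 1: C1 read [C1 read from I: no other sharers -> C1=E (exclusive)] -> [I,E,I]
Op 2: C1 write [C1 write: invalidate none -> C1=M] -> [I,M,I]
Op 3: C1 read [C1 read: already in M, no change] -> [I,M,I]
Op 4: C2 write [C2 write: invalidate ['C1=M'] -> C2=M] -> [I,I,M]
Op 5: C2 read [C2 read: already in M, no change] -> [I,I,M]
Op 6: C1 read [C1 read from I: others=['C2=M'] -> C1=S, others downsized to S] -> [I,S,S]
Op 7: C2 read [C2 read: already in S, no change] -> [I,S,S]
Op 8: C2 read [C2 read: already in S, no change] -> [I,S,S]
Op 9: C0 write [C0 write: invalidate ['C1=S', 'C2=S'] -> C0=M] -> [M,I,I]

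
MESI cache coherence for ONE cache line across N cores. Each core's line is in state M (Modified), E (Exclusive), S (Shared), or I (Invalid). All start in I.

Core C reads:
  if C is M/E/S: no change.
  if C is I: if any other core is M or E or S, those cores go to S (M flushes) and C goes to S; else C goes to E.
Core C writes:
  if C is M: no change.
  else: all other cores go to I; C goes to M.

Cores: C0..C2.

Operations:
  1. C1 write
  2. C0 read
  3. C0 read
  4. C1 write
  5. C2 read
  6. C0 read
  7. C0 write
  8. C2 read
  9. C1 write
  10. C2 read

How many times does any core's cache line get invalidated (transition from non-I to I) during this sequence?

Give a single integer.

Op 1: C1 write [C1 write: invalidate none -> C1=M] -> [I,M,I] (invalidations this op: 0; running total: 0)
Op 2: C0 read [C0 read from I: others=['C1=M'] -> C0=S, others downsized to S] -> [S,S,I] (invalidations this op: 0; running total: 0)
Op 3: C0 read [C0 read: already in S, no change] -> [S,S,I] (invalidations this op: 0; running total: 0)
Op 4: C1 write [C1 write: invalidate ['C0=S'] -> C1=M] -> [I,M,I] (invalidations this op: 1; running total: 1)
Op 5: C2 read [C2 read from I: others=['C1=M'] -> C2=S, others downsized to S] -> [I,S,S] (invalidations this op: 0; running total: 1)
Op 6: C0 read [C0 read from I: others=['C1=S', 'C2=S'] -> C0=S, others downsized to S] -> [S,S,S] (invalidations this op: 0; running total: 1)
Op 7: C0 write [C0 write: invalidate ['C1=S', 'C2=S'] -> C0=M] -> [M,I,I] (invalidations this op: 2; running total: 3)
Op 8: C2 read [C2 read from I: others=['C0=M'] -> C2=S, others downsized to S] -> [S,I,S] (invalidations this op: 0; running total: 3)
Op 9: C1 write [C1 write: invalidate ['C0=S', 'C2=S'] -> C1=M] -> [I,M,I] (invalidations this op: 2; running total: 5)
Op 10: C2 read [C2 read from I: others=['C1=M'] -> C2=S, others downsized to S] -> [I,S,S] (invalidations this op: 0; running total: 5)

Answer: 5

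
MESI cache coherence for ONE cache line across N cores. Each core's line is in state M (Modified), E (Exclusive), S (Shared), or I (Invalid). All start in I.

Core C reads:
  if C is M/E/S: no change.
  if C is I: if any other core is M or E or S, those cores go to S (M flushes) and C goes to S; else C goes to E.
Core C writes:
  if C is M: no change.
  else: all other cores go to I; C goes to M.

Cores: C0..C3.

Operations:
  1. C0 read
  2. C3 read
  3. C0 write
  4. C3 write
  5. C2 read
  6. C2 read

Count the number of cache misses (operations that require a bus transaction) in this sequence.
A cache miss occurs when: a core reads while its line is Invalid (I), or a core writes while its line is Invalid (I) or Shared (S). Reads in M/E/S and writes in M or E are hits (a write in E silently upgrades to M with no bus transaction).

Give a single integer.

Op 1: C0 read [C0 read from I: no other sharers -> C0=E (exclusive)] -> [E,I,I,I] [MISS #1: read from I]
Op 2: C3 read [C3 read from I: others=['C0=E'] -> C3=S, others downsized to S] -> [S,I,I,S] [MISS #2: read from I]
Op 3: C0 write [C0 write: invalidate ['C3=S'] -> C0=M] -> [M,I,I,I] [MISS #3: write from S]
Op 4: C3 write [C3 write: invalidate ['C0=M'] -> C3=M] -> [I,I,I,M] [MISS #4: write from I]
Op 5: C2 read [C2 read from I: others=['C3=M'] -> C2=S, others downsized to S] -> [I,I,S,S] [MISS #5: read from I]
Op 6: C2 read [C2 read: already in S, no change] -> [I,I,S,S] [hit: read from S]

Answer: 5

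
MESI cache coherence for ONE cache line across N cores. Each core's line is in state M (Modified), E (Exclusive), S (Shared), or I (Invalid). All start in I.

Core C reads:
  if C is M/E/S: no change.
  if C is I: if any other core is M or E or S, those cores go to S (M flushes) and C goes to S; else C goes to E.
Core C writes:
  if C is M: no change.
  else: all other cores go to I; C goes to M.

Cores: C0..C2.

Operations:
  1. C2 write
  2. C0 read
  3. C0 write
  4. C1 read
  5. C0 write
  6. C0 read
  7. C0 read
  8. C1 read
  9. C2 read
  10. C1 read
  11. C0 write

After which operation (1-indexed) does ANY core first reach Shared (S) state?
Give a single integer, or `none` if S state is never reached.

Answer: 2

Derivation:
Op 1: C2 write [C2 write: invalidate none -> C2=M] -> [I,I,M]
Op 2: C0 read [C0 read from I: others=['C2=M'] -> C0=S, others downsized to S] -> [S,I,S]
  -> First S state at op 2; remaining ops need not be traced.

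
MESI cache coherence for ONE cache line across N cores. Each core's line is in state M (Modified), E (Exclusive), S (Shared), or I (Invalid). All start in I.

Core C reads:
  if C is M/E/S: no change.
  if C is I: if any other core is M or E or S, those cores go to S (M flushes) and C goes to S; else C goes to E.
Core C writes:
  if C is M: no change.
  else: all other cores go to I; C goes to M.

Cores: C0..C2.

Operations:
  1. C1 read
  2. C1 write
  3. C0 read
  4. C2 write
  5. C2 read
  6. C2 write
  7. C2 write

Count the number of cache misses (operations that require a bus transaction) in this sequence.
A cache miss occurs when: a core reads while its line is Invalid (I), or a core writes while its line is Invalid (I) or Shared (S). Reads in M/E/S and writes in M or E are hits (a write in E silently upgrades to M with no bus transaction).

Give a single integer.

Answer: 3

Derivation:
Op 1: C1 read [C1 read from I: no other sharers -> C1=E (exclusive)] -> [I,E,I] [MISS #1: read from I]
Op 2: C1 write [C1 write: invalidate none -> C1=M] -> [I,M,I] [hit: write from E is a silent E->M upgrade, no bus transaction]
Op 3: C0 read [C0 read from I: others=['C1=M'] -> C0=S, others downsized to S] -> [S,S,I] [MISS #2: read from I]
Op 4: C2 write [C2 write: invalidate ['C0=S', 'C1=S'] -> C2=M] -> [I,I,M] [MISS #3: write from I]
Op 5: C2 read [C2 read: already in M, no change] -> [I,I,M] [hit: read from M]
Op 6: C2 write [C2 write: already M (modified), no change] -> [I,I,M] [hit: write from M]
Op 7: C2 write [C2 write: already M (modified), no change] -> [I,I,M] [hit: write from M]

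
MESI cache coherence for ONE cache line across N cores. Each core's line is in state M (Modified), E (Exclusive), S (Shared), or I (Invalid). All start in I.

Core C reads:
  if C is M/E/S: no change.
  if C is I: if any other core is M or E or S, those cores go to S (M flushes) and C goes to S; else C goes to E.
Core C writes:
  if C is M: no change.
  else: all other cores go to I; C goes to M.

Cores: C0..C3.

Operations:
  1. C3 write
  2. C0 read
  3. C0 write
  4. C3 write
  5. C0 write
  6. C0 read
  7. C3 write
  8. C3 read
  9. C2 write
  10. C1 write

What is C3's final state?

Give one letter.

Answer: I

Derivation:
Op 1: C3 write [C3 write: invalidate none -> C3=M] -> [I,I,I,M]
Op 2: C0 read [C0 read from I: others=['C3=M'] -> C0=S, others downsized to S] -> [S,I,I,S]
Op 3: C0 write [C0 write: invalidate ['C3=S'] -> C0=M] -> [M,I,I,I]
Op 4: C3 write [C3 write: invalidate ['C0=M'] -> C3=M] -> [I,I,I,M]
Op 5: C0 write [C0 write: invalidate ['C3=M'] -> C0=M] -> [M,I,I,I]
Op 6: C0 read [C0 read: already in M, no change] -> [M,I,I,I]
Op 7: C3 write [C3 write: invalidate ['C0=M'] -> C3=M] -> [I,I,I,M]
Op 8: C3 read [C3 read: already in M, no change] -> [I,I,I,M]
Op 9: C2 write [C2 write: invalidate ['C3=M'] -> C2=M] -> [I,I,M,I]
Op 10: C1 write [C1 write: invalidate ['C2=M'] -> C1=M] -> [I,M,I,I]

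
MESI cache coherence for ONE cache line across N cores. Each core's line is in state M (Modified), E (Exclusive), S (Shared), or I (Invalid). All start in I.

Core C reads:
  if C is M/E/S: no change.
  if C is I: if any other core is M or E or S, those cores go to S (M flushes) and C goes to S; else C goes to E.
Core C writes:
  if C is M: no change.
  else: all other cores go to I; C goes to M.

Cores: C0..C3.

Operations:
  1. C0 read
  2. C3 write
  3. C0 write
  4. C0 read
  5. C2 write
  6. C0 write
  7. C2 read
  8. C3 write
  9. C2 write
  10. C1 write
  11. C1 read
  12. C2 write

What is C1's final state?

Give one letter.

Op 1: C0 read [C0 read from I: no other sharers -> C0=E (exclusive)] -> [E,I,I,I]
Op 2: C3 write [C3 write: invalidate ['C0=E'] -> C3=M] -> [I,I,I,M]
Op 3: C0 write [C0 write: invalidate ['C3=M'] -> C0=M] -> [M,I,I,I]
Op 4: C0 read [C0 read: already in M, no change] -> [M,I,I,I]
Op 5: C2 write [C2 write: invalidate ['C0=M'] -> C2=M] -> [I,I,M,I]
Op 6: C0 write [C0 write: invalidate ['C2=M'] -> C0=M] -> [M,I,I,I]
Op 7: C2 read [C2 read from I: others=['C0=M'] -> C2=S, others downsized to S] -> [S,I,S,I]
Op 8: C3 write [C3 write: invalidate ['C0=S', 'C2=S'] -> C3=M] -> [I,I,I,M]
Op 9: C2 write [C2 write: invalidate ['C3=M'] -> C2=M] -> [I,I,M,I]
Op 10: C1 write [C1 write: invalidate ['C2=M'] -> C1=M] -> [I,M,I,I]
Op 11: C1 read [C1 read: already in M, no change] -> [I,M,I,I]
Op 12: C2 write [C2 write: invalidate ['C1=M'] -> C2=M] -> [I,I,M,I]

Answer: I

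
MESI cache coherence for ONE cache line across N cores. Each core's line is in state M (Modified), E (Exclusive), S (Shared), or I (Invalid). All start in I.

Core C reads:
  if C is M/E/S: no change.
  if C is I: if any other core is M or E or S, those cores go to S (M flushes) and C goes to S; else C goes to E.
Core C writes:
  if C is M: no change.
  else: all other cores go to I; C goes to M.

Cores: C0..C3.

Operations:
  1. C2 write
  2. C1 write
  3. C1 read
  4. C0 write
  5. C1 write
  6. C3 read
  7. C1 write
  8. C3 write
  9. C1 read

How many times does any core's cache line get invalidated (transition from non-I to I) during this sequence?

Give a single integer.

Op 1: C2 write [C2 write: invalidate none -> C2=M] -> [I,I,M,I] (invalidations this op: 0; running total: 0)
Op 2: C1 write [C1 write: invalidate ['C2=M'] -> C1=M] -> [I,M,I,I] (invalidations this op: 1; running total: 1)
Op 3: C1 read [C1 read: already in M, no change] -> [I,M,I,I] (invalidations this op: 0; running total: 1)
Op 4: C0 write [C0 write: invalidate ['C1=M'] -> C0=M] -> [M,I,I,I] (invalidations this op: 1; running total: 2)
Op 5: C1 write [C1 write: invalidate ['C0=M'] -> C1=M] -> [I,M,I,I] (invalidations this op: 1; running total: 3)
Op 6: C3 read [C3 read from I: others=['C1=M'] -> C3=S, others downsized to S] -> [I,S,I,S] (invalidations this op: 0; running total: 3)
Op 7: C1 write [C1 write: invalidate ['C3=S'] -> C1=M] -> [I,M,I,I] (invalidations this op: 1; running total: 4)
Op 8: C3 write [C3 write: invalidate ['C1=M'] -> C3=M] -> [I,I,I,M] (invalidations this op: 1; running total: 5)
Op 9: C1 read [C1 read from I: others=['C3=M'] -> C1=S, others downsized to S] -> [I,S,I,S] (invalidations this op: 0; running total: 5)

Answer: 5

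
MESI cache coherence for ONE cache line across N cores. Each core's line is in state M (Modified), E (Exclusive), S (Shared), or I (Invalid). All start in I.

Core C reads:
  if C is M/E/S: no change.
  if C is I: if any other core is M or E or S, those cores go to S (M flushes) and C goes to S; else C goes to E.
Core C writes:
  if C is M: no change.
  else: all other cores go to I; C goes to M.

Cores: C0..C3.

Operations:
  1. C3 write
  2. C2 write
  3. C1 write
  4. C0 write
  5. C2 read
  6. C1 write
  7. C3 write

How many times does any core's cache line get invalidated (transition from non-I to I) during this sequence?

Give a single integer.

Answer: 6

Derivation:
Op 1: C3 write [C3 write: invalidate none -> C3=M] -> [I,I,I,M] (invalidations this op: 0; running total: 0)
Op 2: C2 write [C2 write: invalidate ['C3=M'] -> C2=M] -> [I,I,M,I] (invalidations this op: 1; running total: 1)
Op 3: C1 write [C1 write: invalidate ['C2=M'] -> C1=M] -> [I,M,I,I] (invalidations this op: 1; running total: 2)
Op 4: C0 write [C0 write: invalidate ['C1=M'] -> C0=M] -> [M,I,I,I] (invalidations this op: 1; running total: 3)
Op 5: C2 read [C2 read from I: others=['C0=M'] -> C2=S, others downsized to S] -> [S,I,S,I] (invalidations this op: 0; running total: 3)
Op 6: C1 write [C1 write: invalidate ['C0=S', 'C2=S'] -> C1=M] -> [I,M,I,I] (invalidations this op: 2; running total: 5)
Op 7: C3 write [C3 write: invalidate ['C1=M'] -> C3=M] -> [I,I,I,M] (invalidations this op: 1; running total: 6)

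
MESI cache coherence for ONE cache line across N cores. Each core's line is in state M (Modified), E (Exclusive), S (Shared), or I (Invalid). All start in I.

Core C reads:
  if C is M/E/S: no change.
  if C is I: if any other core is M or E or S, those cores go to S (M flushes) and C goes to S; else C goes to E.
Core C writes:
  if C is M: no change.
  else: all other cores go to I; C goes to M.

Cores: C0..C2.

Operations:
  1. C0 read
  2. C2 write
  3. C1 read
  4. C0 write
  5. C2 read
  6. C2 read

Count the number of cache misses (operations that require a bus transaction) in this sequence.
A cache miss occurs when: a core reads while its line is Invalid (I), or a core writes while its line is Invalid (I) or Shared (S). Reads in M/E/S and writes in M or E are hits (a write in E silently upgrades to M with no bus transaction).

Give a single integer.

Answer: 5

Derivation:
Op 1: C0 read [C0 read from I: no other sharers -> C0=E (exclusive)] -> [E,I,I] [MISS #1: read from I]
Op 2: C2 write [C2 write: invalidate ['C0=E'] -> C2=M] -> [I,I,M] [MISS #2: write from I]
Op 3: C1 read [C1 read from I: others=['C2=M'] -> C1=S, others downsized to S] -> [I,S,S] [MISS #3: read from I]
Op 4: C0 write [C0 write: invalidate ['C1=S', 'C2=S'] -> C0=M] -> [M,I,I] [MISS #4: write from I]
Op 5: C2 read [C2 read from I: others=['C0=M'] -> C2=S, others downsized to S] -> [S,I,S] [MISS #5: read from I]
Op 6: C2 read [C2 read: already in S, no change] -> [S,I,S] [hit: read from S]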